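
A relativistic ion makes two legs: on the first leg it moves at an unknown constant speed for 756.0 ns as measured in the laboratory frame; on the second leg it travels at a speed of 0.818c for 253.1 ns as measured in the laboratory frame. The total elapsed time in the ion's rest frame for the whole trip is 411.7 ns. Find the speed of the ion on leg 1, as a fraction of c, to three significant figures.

Leg 1: speed unknown; τ_1 = 756.0/γ_1.
Leg 2: γ = 1/√(1 − 0.818²) = 1/√0.3309 = 1.738; τ_2 = 253.1/1.738 = 145.6 ns.
Total proper time: τ_1 + 145.6 = 411.7, so τ_1 = 411.7 − 145.6 = 266.1 ns.
γ_1 = 756.0/266.1 = 2.841; β = √(1 − 1/γ²) = √0.8761.

β = 0.936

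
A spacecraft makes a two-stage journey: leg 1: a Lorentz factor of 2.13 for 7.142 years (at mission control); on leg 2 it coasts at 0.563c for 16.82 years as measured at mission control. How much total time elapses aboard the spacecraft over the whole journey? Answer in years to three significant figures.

τ = 17.3 years

Leg 1: γ = 2.13; τ_1 = 7.142/2.130 = 3.353 years.
Leg 2: γ = 1/√(1 − 0.563²) = 1/√0.6830 = 1.210; τ_2 = 16.82/1.210 = 13.90 years.
Total: 3.353 + 13.90 years.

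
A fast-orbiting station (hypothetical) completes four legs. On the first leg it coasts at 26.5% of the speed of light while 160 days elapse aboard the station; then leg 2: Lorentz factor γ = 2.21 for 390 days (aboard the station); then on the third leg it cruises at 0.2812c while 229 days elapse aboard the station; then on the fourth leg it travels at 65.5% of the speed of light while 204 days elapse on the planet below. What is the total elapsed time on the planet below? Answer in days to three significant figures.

Δt = 1470 days

Leg 1: β = 0.265; γ = 1/√(1 − 0.265²) = 1/√0.9298 = 1.037; Δt_1 = 1.037 × 160 = 165.9 days.
Leg 2: γ = 2.21; Δt_2 = 2.210 × 390 = 861.9 days.
Leg 3: γ = 1/√(1 − 0.2812²) = 1/√0.9209 = 1.042; Δt_3 = 1.042 × 229 = 238.6 days.
Leg 4: 204 days is already measured on the planet below.
Total: 165.9 + 861.9 + 238.6 + 204.0 days.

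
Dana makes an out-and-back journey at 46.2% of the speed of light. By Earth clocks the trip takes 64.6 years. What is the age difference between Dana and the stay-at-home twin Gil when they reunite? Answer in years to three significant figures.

Δt − τ = 7.31 years

β = 0.462; γ = 1/√(1 − 0.462²) = 1/√0.7866 = 1.128
Dana's elapsed proper time: τ = 64.6/1.128 = 57.29 years.
Age gap = Δt − τ = 64.6 − 57.29 years.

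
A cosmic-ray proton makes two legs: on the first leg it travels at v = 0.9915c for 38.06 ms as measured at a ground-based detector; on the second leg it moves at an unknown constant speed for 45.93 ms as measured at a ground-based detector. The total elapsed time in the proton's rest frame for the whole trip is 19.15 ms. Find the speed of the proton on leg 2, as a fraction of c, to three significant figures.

β = 0.951

Leg 1: γ = 1/√(1 − 0.9915²) = 1/√0.01693 = 7.686; τ_1 = 38.06/7.686 = 4.952 ms.
Leg 2: speed unknown; τ_2 = 45.93/γ_2.
Total proper time: 4.952 + τ_2 = 19.15, so τ_2 = 19.15 − 4.952 = 14.20 ms.
γ_2 = 45.93/14.20 = 3.235; β = √(1 − 1/γ²) = √0.9044.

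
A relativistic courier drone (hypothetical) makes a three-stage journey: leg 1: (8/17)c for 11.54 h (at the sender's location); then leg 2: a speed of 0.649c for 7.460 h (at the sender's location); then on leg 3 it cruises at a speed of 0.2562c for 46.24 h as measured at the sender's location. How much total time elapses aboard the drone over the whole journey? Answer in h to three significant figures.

Leg 1: γ = 1/√(1 − (8/17)²) = 17/15 ≈ 1.133; τ_1 = 11.54/1.133 = 10.18 h.
Leg 2: γ = 1/√(1 − 0.649²) = 1/√0.5788 = 1.314; τ_2 = 7.460/1.314 = 5.675 h.
Leg 3: γ = 1/√(1 − 0.2562²) = 1/√0.9344 = 1.035; τ_3 = 46.24/1.035 = 44.70 h.
Total: 10.18 + 5.675 + 44.70 h.

τ = 60.6 h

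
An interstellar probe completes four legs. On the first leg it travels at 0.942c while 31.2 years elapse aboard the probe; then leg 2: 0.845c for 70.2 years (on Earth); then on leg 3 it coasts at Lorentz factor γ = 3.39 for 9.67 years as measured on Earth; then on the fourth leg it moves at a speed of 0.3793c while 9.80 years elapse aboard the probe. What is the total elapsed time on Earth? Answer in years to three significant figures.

Δt = 183 years

Leg 1: γ = 1/√(1 − 0.942²) = 1/√0.1126 = 2.980; Δt_1 = 2.980 × 31.2 = 92.96 years.
Leg 2: 70.2 years is already measured on Earth.
Leg 3: 9.67 years is already measured on Earth.
Leg 4: γ = 1/√(1 − 0.3793²) = 1/√0.8561 = 1.081; Δt_4 = 1.081 × 9.80 = 10.59 years.
Total: 92.96 + 70.20 + 9.670 + 10.59 years.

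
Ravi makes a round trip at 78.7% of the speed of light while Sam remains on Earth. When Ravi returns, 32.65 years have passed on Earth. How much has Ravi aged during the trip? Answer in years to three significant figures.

β = 0.787; γ = 1/√(1 − 0.787²) = 1/√0.3806 = 1.621
Ravi's clock measures proper time along the trip: τ = Δt/γ = 32.65/1.621 years.

τ = 20.1 years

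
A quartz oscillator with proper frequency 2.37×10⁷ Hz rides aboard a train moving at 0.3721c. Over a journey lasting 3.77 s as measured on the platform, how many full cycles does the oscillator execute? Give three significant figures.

γ = 1/√(1 − 0.3721²) = 1/√0.8615 = 1.077
The oscillator's own cycle count is N = f × τ where τ is the proper time on the train. τ = Δt/γ = 3.77/1.077 = 3.499 s = 3.499×10⁰ s.
N = 2.37×10⁷ × 3.499×10⁰ = 8.293×10⁷.

N = 8.29×10⁷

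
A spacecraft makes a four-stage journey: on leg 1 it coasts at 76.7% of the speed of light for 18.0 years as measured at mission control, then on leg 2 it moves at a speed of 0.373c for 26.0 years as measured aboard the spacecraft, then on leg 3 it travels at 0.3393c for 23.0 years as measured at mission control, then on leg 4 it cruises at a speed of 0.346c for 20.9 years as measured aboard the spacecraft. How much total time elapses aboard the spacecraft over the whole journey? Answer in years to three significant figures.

τ = 80.1 years

Leg 1: β = 0.767; γ = 1/√(1 − 0.767²) = 1/√0.4117 = 1.558; τ_1 = 18.0/1.558 = 11.55 years.
Leg 2: 26.0 years is already measured aboard the spacecraft.
Leg 3: γ = 1/√(1 − 0.3393²) = 1/√0.8849 = 1.063; τ_3 = 23.0/1.063 = 21.64 years.
Leg 4: 20.9 years is already measured aboard the spacecraft.
Total: 11.55 + 26.00 + 21.64 + 20.90 years.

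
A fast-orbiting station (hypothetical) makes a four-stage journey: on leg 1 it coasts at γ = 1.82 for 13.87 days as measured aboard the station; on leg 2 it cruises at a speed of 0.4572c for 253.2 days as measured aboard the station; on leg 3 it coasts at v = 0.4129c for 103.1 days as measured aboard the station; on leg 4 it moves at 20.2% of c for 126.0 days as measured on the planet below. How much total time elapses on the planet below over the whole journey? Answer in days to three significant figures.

Leg 1: γ = 1.82; Δt_1 = 1.820 × 13.87 = 25.24 days.
Leg 2: γ = 1/√(1 − 0.4572²) = 1/√0.7910 = 1.124; Δt_2 = 1.124 × 253.2 = 284.7 days.
Leg 3: γ = 1/√(1 − 0.4129²) = 1/√0.8295 = 1.098; Δt_3 = 1.098 × 103.1 = 113.2 days.
Leg 4: 126.0 days is already measured on the planet below.
Total: 25.24 + 284.7 + 113.2 + 126.0 days.

Δt = 549 days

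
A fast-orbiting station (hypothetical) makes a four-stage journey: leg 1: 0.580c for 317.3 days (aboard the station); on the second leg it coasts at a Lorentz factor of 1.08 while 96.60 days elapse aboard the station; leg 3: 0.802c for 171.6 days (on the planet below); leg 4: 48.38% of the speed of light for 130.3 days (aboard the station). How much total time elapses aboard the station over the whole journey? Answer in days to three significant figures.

τ = 647 days

Leg 1: 317.3 days is already measured aboard the station.
Leg 2: 96.60 days is already measured aboard the station.
Leg 3: γ = 1/√(1 − 0.802²) = 1/√0.3568 = 1.674; τ_3 = 171.6/1.674 = 102.5 days.
Leg 4: 130.3 days is already measured aboard the station.
Total: 317.3 + 96.60 + 102.5 + 130.3 days.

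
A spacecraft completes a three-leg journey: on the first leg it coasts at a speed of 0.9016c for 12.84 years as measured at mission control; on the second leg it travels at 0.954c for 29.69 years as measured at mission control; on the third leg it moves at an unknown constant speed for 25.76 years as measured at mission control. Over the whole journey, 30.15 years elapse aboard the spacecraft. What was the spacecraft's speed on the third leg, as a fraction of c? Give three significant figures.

β = 0.793

Leg 1: γ = 1/√(1 − 0.9016²) = 1/√0.1871 = 2.312; τ_1 = 12.84/2.312 = 5.554 years.
Leg 2: γ = 1/√(1 − 0.954²) = 1/√0.08988 = 3.335; τ_2 = 29.69/3.335 = 8.901 years.
Leg 3: speed unknown; τ_3 = 25.76/γ_3.
Total proper time: 5.554 + 8.901 + τ_3 = 30.15, so τ_3 = 30.15 − 14.46 = 15.69 years.
γ_3 = 25.76/15.69 = 1.641; β = √(1 − 1/γ²) = √0.6288.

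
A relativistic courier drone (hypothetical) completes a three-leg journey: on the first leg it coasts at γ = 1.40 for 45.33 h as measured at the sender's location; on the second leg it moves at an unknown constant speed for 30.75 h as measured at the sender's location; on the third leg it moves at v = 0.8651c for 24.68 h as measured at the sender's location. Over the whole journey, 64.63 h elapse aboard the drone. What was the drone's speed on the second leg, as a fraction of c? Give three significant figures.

β = 0.763

Leg 1: γ = 1.40; τ_1 = 45.33/1.400 = 32.38 h.
Leg 2: speed unknown; τ_2 = 30.75/γ_2.
Leg 3: γ = 1/√(1 − 0.8651²) = 1/√0.2516 = 1.994; τ_3 = 24.68/1.994 = 12.38 h.
Total proper time: 32.38 + τ_2 + 12.38 = 64.63, so τ_2 = 64.63 − 44.76 = 19.87 h.
γ_2 = 30.75/19.87 = 1.547; β = √(1 − 1/γ²) = √0.5824.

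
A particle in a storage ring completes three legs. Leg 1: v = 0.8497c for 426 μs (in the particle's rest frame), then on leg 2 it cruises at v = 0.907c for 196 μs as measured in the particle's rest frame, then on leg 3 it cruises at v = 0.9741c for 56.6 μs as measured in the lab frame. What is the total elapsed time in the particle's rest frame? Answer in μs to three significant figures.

Leg 1: 426 μs is already measured in the particle's rest frame.
Leg 2: 196 μs is already measured in the particle's rest frame.
Leg 3: γ = 1/√(1 − 0.9741²) = 1/√0.05113 = 4.422; τ_3 = 56.6/4.422 = 12.80 μs.
Total: 426.0 + 196.0 + 12.80 μs.

τ = 635 μs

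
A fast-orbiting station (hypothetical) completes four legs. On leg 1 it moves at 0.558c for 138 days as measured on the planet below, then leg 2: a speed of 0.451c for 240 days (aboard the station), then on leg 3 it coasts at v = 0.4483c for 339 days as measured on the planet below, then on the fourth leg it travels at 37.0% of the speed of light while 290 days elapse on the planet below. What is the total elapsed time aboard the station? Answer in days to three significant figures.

Leg 1: γ = 1/√(1 − 0.558²) = 1/√0.6886 = 1.205; τ_1 = 138/1.205 = 114.5 days.
Leg 2: 240 days is already measured aboard the station.
Leg 3: γ = 1/√(1 − 0.4483²) = 1/√0.7990 = 1.119; τ_3 = 339/1.119 = 303.0 days.
Leg 4: β = 0.370; γ = 1/√(1 − 0.370²) = 1/√0.8631 = 1.076; τ_4 = 290/1.076 = 269.4 days.
Total: 114.5 + 240.0 + 303.0 + 269.4 days.

τ = 927 days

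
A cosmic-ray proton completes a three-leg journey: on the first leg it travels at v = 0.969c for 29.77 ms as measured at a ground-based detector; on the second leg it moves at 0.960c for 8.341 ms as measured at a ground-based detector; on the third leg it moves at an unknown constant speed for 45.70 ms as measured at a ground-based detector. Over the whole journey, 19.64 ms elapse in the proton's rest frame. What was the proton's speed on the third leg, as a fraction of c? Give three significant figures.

β = 0.976

Leg 1: γ = 1/√(1 − 0.969²) = 1/√0.06104 = 4.048; τ_1 = 29.77/4.048 = 7.355 ms.
Leg 2: γ = 1/√(1 − 0.960²) = 25/7 ≈ 3.571; τ_2 = 8.341/3.571 = 2.335 ms.
Leg 3: speed unknown; τ_3 = 45.70/γ_3.
Total proper time: 7.355 + 2.335 + τ_3 = 19.64, so τ_3 = 19.64 − 9.690 = 9.950 ms.
γ_3 = 45.70/9.950 = 4.593; β = √(1 − 1/γ²) = √0.9526.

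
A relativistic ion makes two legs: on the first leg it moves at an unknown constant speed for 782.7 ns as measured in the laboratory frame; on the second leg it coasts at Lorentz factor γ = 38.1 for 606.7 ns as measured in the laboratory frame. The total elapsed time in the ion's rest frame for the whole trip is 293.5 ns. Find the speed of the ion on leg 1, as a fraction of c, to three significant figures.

Leg 1: speed unknown; τ_1 = 782.7/γ_1.
Leg 2: γ = 38.1; τ_2 = 606.7/38.10 = 15.92 ns.
Total proper time: τ_1 + 15.92 = 293.5, so τ_1 = 293.5 − 15.92 = 277.6 ns.
γ_1 = 782.7/277.6 = 2.820; β = √(1 − 1/γ²) = √0.8742.

β = 0.935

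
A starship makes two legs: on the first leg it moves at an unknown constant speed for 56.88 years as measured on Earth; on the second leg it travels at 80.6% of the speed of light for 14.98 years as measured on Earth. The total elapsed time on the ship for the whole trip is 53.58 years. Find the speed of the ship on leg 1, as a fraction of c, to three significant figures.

Leg 1: speed unknown; τ_1 = 56.88/γ_1.
Leg 2: β = 0.806; γ = 1/√(1 − 0.806²) = 1/√0.3504 = 1.689; τ_2 = 14.98/1.689 = 8.867 years.
Total proper time: τ_1 + 8.867 = 53.58, so τ_1 = 53.58 − 8.867 = 44.71 years.
γ_1 = 56.88/44.71 = 1.272; β = √(1 − 1/γ²) = √0.3821.

β = 0.618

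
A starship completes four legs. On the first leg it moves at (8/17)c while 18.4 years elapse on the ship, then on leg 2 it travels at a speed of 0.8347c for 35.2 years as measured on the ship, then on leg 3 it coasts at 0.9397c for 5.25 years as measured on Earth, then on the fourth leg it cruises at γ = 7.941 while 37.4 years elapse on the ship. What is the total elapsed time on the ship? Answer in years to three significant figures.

τ = 92.8 years

Leg 1: 18.4 years is already measured on the ship.
Leg 2: 35.2 years is already measured on the ship.
Leg 3: γ = 1/√(1 − 0.9397²) = 1/√0.1170 = 2.924; τ_3 = 5.25/2.924 = 1.795 years.
Leg 4: 37.4 years is already measured on the ship.
Total: 18.40 + 35.20 + 1.795 + 37.40 years.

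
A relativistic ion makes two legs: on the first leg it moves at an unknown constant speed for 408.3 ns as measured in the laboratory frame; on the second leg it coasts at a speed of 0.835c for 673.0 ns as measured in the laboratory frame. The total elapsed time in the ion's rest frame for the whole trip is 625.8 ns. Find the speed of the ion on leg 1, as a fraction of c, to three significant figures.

Leg 1: speed unknown; τ_1 = 408.3/γ_1.
Leg 2: γ = 1/√(1 − 0.835²) = 1/√0.3028 = 1.817; τ_2 = 673.0/1.817 = 370.3 ns.
Total proper time: τ_1 + 370.3 = 625.8, so τ_1 = 625.8 − 370.3 = 255.5 ns.
γ_1 = 408.3/255.5 = 1.598; β = √(1 − 1/γ²) = √0.6085.

β = 0.780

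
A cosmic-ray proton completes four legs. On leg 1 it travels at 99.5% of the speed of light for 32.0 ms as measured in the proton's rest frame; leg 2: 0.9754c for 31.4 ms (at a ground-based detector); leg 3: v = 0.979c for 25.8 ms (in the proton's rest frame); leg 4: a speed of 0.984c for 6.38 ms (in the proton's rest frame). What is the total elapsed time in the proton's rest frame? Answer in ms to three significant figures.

τ = 71.1 ms

Leg 1: 32.0 ms is already measured in the proton's rest frame.
Leg 2: γ = 1/√(1 − 0.9754²) = 1/√0.04859 = 4.536; τ_2 = 31.4/4.536 = 6.922 ms.
Leg 3: 25.8 ms is already measured in the proton's rest frame.
Leg 4: 6.38 ms is already measured in the proton's rest frame.
Total: 32.00 + 6.922 + 25.80 + 6.380 ms.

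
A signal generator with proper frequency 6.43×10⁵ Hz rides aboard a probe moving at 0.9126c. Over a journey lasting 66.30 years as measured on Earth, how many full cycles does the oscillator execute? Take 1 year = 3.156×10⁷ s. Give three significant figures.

γ = 1/√(1 − 0.9126²) = 1/√0.1672 = 2.446
The oscillator's own cycle count is N = f × τ where τ is the proper time aboard the probe. τ = Δt/γ = 66.30/2.446 = 27.11 years = 8.555×10⁸ s.
N = 6.43×10⁵ × 8.555×10⁸ = 5.501×10¹⁴.

N = 5.50×10¹⁴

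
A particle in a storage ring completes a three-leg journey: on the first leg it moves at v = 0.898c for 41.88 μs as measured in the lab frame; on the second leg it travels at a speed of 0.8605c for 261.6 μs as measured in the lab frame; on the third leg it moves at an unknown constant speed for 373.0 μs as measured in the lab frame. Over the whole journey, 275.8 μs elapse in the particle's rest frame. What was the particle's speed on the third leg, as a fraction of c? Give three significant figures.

Leg 1: γ = 1/√(1 − 0.898²) = 1/√0.1936 = 2.273; τ_1 = 41.88/2.273 = 18.43 μs.
Leg 2: γ = 1/√(1 − 0.8605²) = 1/√0.2595 = 1.963; τ_2 = 261.6/1.963 = 133.3 μs.
Leg 3: speed unknown; τ_3 = 373.0/γ_3.
Total proper time: 18.43 + 133.3 + τ_3 = 275.8, so τ_3 = 275.8 − 151.7 = 124.1 μs.
γ_3 = 373.0/124.1 = 3.006; β = √(1 − 1/γ²) = √0.8893.

β = 0.943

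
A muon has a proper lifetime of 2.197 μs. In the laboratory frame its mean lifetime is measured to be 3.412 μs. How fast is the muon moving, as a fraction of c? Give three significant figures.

β = 0.765

γ = Δt/τ₀ = 3.412/2.197 = 1.553
β = √(1 − 1/γ²) = √(1 − 0.4146) = √0.5854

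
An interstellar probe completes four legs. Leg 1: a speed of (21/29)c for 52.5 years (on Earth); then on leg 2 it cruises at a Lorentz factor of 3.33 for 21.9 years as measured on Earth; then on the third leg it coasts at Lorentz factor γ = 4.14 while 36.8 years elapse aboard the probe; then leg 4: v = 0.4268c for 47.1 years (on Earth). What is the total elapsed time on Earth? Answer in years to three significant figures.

Leg 1: 52.5 years is already measured on Earth.
Leg 2: 21.9 years is already measured on Earth.
Leg 3: γ = 4.14; Δt_3 = 4.140 × 36.8 = 152.4 years.
Leg 4: 47.1 years is already measured on Earth.
Total: 52.50 + 21.90 + 152.4 + 47.10 years.

Δt = 274 years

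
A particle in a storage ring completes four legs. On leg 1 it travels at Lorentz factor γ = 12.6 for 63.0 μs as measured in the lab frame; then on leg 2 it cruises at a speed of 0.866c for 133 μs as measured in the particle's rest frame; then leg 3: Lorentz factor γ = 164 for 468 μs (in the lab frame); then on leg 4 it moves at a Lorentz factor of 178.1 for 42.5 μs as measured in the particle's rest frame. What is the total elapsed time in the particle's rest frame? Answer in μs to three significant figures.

Leg 1: γ = 12.6; τ_1 = 63.0/12.60 = 5.000 μs.
Leg 2: 133 μs is already measured in the particle's rest frame.
Leg 3: γ = 164; τ_3 = 468/164.0 = 2.854 μs.
Leg 4: 42.5 μs is already measured in the particle's rest frame.
Total: 5.000 + 133.0 + 2.854 + 42.50 μs.

τ = 183 μs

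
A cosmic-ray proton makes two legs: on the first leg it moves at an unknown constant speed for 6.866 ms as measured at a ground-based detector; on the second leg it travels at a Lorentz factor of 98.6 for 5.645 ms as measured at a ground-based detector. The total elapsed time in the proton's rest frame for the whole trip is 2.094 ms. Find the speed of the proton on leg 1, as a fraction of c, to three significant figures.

Leg 1: speed unknown; τ_1 = 6.866/γ_1.
Leg 2: γ = 98.6; τ_2 = 5.645/98.60 = 0.05725 ms.
Total proper time: τ_1 + 0.05725 = 2.094, so τ_1 = 2.094 − 0.05725 = 2.037 ms.
γ_1 = 6.866/2.037 = 3.371; β = √(1 − 1/γ²) = √0.9120.

β = 0.955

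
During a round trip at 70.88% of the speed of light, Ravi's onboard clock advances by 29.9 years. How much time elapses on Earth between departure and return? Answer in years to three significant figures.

β = 0.7088; γ = 1/√(1 − 0.7088²) = 1/√0.4976 = 1.418
Earth-frame duration is the dilated interval: Δt = γτ = 1.418 × 29.9 years.

Δt = 42.4 years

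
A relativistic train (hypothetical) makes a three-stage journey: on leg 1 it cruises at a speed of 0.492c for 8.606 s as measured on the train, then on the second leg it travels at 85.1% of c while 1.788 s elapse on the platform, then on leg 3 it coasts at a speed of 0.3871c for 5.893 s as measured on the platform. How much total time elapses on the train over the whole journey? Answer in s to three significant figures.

Leg 1: 8.606 s is already measured on the train.
Leg 2: β = 0.851; γ = 1/√(1 − 0.851²) = 1/√0.2758 = 1.904; τ_2 = 1.788/1.904 = 0.9390 s.
Leg 3: γ = 1/√(1 − 0.3871²) = 1/√0.8502 = 1.085; τ_3 = 5.893/1.085 = 5.434 s.
Total: 8.606 + 0.9390 + 5.434 s.

τ = 15.0 s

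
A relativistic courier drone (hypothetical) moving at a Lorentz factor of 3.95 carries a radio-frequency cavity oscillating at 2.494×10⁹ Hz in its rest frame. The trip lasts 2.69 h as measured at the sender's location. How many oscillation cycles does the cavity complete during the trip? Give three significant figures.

N = 6.11×10¹²

γ = 3.95
The oscillator's own cycle count is N = f × τ where τ is the proper time aboard the drone. τ = Δt/γ = 2.69/3.950 = 0.6810 h = 2.452×10³ s.
N = 2.494×10⁹ × 2.452×10³ = 6.114×10¹².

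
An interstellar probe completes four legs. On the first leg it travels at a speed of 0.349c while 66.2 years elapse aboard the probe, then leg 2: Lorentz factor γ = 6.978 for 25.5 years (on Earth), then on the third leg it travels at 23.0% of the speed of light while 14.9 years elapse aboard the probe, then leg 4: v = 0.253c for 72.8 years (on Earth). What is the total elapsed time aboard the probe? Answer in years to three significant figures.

τ = 155 years

Leg 1: 66.2 years is already measured aboard the probe.
Leg 2: γ = 6.978; τ_2 = 25.5/6.978 = 3.654 years.
Leg 3: 14.9 years is already measured aboard the probe.
Leg 4: γ = 1/√(1 − 0.253²) = 1/√0.9360 = 1.034; τ_4 = 72.8/1.034 = 70.43 years.
Total: 66.20 + 3.654 + 14.90 + 70.43 years.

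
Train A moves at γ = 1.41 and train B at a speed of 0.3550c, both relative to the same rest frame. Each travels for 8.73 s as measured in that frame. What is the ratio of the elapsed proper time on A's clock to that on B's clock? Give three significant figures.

τ_A/τ_B = 0.759

A: γ = 1.41. B: γ = 1/√(1 − 0.3550²) = 1/√0.8740 = 1.070.
τ_A/τ_B = γ_B/γ_A = 1.070/1.410 = 0.7586, so τ_A/τ_B = 0.7586.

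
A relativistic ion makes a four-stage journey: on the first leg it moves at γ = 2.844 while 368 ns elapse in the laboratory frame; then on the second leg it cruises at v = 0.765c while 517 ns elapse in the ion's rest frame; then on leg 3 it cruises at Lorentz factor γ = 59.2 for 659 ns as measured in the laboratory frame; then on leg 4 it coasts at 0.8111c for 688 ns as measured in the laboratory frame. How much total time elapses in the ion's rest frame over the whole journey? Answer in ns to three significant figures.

Leg 1: γ = 2.844; τ_1 = 368/2.844 = 129.4 ns.
Leg 2: 517 ns is already measured in the ion's rest frame.
Leg 3: γ = 59.2; τ_3 = 659/59.20 = 11.13 ns.
Leg 4: γ = 1/√(1 − 0.8111²) = 1/√0.3421 = 1.710; τ_4 = 688/1.710 = 402.4 ns.
Total: 129.4 + 517.0 + 11.13 + 402.4 ns.

τ = 1060 ns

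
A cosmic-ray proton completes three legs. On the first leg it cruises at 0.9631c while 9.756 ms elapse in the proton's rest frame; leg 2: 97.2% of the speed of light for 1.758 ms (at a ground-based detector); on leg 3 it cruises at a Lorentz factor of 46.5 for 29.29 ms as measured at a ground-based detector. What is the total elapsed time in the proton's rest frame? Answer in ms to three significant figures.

Leg 1: 9.756 ms is already measured in the proton's rest frame.
Leg 2: β = 0.972; γ = 1/√(1 − 0.972²) = 1/√0.05522 = 4.256; τ_2 = 1.758/4.256 = 0.4131 ms.
Leg 3: γ = 46.5; τ_3 = 29.29/46.50 = 0.6299 ms.
Total: 9.756 + 0.4131 + 0.6299 ms.

τ = 10.8 ms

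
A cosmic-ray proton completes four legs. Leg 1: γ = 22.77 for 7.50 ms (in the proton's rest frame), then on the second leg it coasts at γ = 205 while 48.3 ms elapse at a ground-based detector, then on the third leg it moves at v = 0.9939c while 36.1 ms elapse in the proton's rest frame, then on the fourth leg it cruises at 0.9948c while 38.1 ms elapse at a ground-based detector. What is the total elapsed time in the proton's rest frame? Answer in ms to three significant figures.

Leg 1: 7.50 ms is already measured in the proton's rest frame.
Leg 2: γ = 205; τ_2 = 48.3/205.0 = 0.2356 ms.
Leg 3: 36.1 ms is already measured in the proton's rest frame.
Leg 4: γ = 1/√(1 − 0.9948²) = 1/√0.01037 = 9.819; τ_4 = 38.1/9.819 = 3.880 ms.
Total: 7.500 + 0.2356 + 36.10 + 3.880 ms.

τ = 47.7 ms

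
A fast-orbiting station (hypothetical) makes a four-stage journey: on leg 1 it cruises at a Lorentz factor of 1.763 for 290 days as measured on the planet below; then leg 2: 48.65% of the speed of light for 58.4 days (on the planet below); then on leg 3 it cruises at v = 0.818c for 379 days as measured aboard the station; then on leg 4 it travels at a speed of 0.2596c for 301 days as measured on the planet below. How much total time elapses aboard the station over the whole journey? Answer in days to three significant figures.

τ = 885 days

Leg 1: γ = 1.763; τ_1 = 290/1.763 = 164.5 days.
Leg 2: β = 0.4865; γ = 1/√(1 − 0.4865²) = 1/√0.7633 = 1.145; τ_2 = 58.4/1.145 = 51.02 days.
Leg 3: 379 days is already measured aboard the station.
Leg 4: γ = 1/√(1 − 0.2596²) = 1/√0.9326 = 1.036; τ_4 = 301/1.036 = 290.7 days.
Total: 164.5 + 51.02 + 379.0 + 290.7 days.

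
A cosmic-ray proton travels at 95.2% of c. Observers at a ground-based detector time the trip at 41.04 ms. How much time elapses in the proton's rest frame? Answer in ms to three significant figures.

τ = 12.6 ms

β = 0.952; γ = 1/√(1 − 0.952²) = 1/√0.09370 = 3.267
The interval measured at a ground-based detector is the dilated one; the clock in the proton's rest frame measures the proper time τ = Δt/γ = 41.04/3.267 ms.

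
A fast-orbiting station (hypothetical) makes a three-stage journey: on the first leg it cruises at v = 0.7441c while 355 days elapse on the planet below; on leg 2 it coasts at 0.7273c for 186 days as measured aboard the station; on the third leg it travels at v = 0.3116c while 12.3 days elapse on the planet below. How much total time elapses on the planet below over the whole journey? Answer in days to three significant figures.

Δt = 638 days

Leg 1: 355 days is already measured on the planet below.
Leg 2: γ = 1/√(1 − 0.7273²) = 1/√0.4710 = 1.457; Δt_2 = 1.457 × 186 = 271.0 days.
Leg 3: 12.3 days is already measured on the planet below.
Total: 355.0 + 271.0 + 12.30 days.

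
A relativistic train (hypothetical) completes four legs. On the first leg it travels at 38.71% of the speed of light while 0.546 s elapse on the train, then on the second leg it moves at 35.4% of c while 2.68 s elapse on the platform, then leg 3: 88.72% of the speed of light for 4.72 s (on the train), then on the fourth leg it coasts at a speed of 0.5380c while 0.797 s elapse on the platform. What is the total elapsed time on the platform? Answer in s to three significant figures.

Δt = 14.3 s

Leg 1: β = 0.3871; γ = 1/√(1 − 0.3871²) = 1/√0.8502 = 1.085; Δt_1 = 1.085 × 0.546 = 0.5922 s.
Leg 2: 2.68 s is already measured on the platform.
Leg 3: β = 0.8872; γ = 1/√(1 − 0.8872²) = 1/√0.2129 = 2.167; Δt_3 = 2.167 × 4.72 = 10.23 s.
Leg 4: 0.797 s is already measured on the platform.
Total: 0.5922 + 2.680 + 10.23 + 0.7970 s.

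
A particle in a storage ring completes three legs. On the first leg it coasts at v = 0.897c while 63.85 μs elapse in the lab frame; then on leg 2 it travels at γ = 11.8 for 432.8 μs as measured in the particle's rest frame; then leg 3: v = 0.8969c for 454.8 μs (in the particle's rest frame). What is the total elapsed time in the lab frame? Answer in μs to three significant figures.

Δt = 6200 μs

Leg 1: 63.85 μs is already measured in the lab frame.
Leg 2: γ = 11.8; Δt_2 = 11.80 × 432.8 = 5107 μs.
Leg 3: γ = 1/√(1 − 0.8969²) = 1/√0.1956 = 2.261; Δt_3 = 2.261 × 454.8 = 1028 μs.
Total: 63.85 + 5107 + 1028 μs.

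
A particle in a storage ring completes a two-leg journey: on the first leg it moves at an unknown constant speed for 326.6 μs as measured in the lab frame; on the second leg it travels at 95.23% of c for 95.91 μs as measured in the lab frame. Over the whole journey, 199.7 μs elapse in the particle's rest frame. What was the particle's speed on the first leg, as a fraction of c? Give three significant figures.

Leg 1: speed unknown; τ_1 = 326.6/γ_1.
Leg 2: β = 0.9523; γ = 1/√(1 − 0.9523²) = 1/√0.09312 = 3.277; τ_2 = 95.91/3.277 = 29.27 μs.
Total proper time: τ_1 + 29.27 = 199.7, so τ_1 = 199.7 − 29.27 = 170.4 μs.
γ_1 = 326.6/170.4 = 1.916; β = √(1 − 1/γ²) = √0.7277.

β = 0.853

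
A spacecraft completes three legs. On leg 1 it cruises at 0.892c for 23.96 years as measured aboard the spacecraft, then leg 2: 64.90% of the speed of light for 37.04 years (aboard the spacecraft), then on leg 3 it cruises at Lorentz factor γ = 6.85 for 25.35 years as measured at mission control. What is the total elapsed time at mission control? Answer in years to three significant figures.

Δt = 127 years

Leg 1: γ = 1/√(1 − 0.892²) = 1/√0.2043 = 2.212; Δt_1 = 2.212 × 23.96 = 53.00 years.
Leg 2: β = 0.6490; γ = 1/√(1 − 0.6490²) = 1/√0.5788 = 1.314; Δt_2 = 1.314 × 37.04 = 48.69 years.
Leg 3: 25.35 years is already measured at mission control.
Total: 53.00 + 48.69 + 25.35 years.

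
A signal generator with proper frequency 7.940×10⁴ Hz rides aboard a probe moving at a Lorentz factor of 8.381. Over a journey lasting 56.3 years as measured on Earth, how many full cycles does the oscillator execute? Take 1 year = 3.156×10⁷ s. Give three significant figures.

γ = 8.381
The oscillator's own cycle count is N = f × τ where τ is the proper time aboard the probe. τ = Δt/γ = 56.3/8.381 = 6.718 years = 2.120×10⁸ s.
N = 7.940×10⁴ × 2.120×10⁸ = 1.683×10¹³.

N = 1.68×10¹³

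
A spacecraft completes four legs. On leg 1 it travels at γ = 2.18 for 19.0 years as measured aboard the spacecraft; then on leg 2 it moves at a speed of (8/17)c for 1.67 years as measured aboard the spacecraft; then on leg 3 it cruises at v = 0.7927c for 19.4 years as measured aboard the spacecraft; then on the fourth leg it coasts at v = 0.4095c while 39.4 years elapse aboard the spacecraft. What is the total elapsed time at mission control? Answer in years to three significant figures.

Leg 1: γ = 2.18; Δt_1 = 2.180 × 19.0 = 41.42 years.
Leg 2: γ = 1/√(1 − (8/17)²) = 17/15 ≈ 1.133; Δt_2 = 1.133 × 1.67 = 1.893 years.
Leg 3: γ = 1/√(1 − 0.7927²) = 1/√0.3716 = 1.640; Δt_3 = 1.640 × 19.4 = 31.82 years.
Leg 4: γ = 1/√(1 − 0.4095²) = 1/√0.8323 = 1.096; Δt_4 = 1.096 × 39.4 = 43.19 years.
Total: 41.42 + 1.893 + 31.82 + 43.19 years.

Δt = 118 years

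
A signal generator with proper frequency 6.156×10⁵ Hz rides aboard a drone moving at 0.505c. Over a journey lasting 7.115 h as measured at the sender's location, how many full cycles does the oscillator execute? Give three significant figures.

γ = 1/√(1 − 0.505²) = 1/√0.7450 = 1.159
The oscillator's own cycle count is N = f × τ where τ is the proper time aboard the drone. τ = Δt/γ = 7.115/1.159 = 6.141 h = 2.211×10⁴ s.
N = 6.156×10⁵ × 2.211×10⁴ = 1.361×10¹⁰.

N = 1.36×10¹⁰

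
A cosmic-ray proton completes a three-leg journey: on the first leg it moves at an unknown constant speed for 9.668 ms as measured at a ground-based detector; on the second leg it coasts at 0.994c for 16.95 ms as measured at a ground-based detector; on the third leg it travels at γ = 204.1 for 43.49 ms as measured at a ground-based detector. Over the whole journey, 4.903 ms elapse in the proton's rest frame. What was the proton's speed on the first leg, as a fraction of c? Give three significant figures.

β = 0.956

Leg 1: speed unknown; τ_1 = 9.668/γ_1.
Leg 2: γ = 1/√(1 − 0.994²) = 1/√0.01196 = 9.142; τ_2 = 16.95/9.142 = 1.854 ms.
Leg 3: γ = 204.1; τ_3 = 43.49/204.1 = 0.2131 ms.
Total proper time: τ_1 + 1.854 + 0.2131 = 4.903, so τ_1 = 4.903 − 2.067 = 2.836 ms.
γ_1 = 9.668/2.836 = 3.409; β = √(1 − 1/γ²) = √0.9140.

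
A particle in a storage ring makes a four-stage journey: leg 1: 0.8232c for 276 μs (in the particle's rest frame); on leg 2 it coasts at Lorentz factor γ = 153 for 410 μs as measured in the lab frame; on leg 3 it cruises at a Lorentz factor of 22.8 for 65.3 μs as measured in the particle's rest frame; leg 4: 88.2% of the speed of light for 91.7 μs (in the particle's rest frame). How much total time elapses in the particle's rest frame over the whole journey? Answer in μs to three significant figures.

Leg 1: 276 μs is already measured in the particle's rest frame.
Leg 2: γ = 153; τ_2 = 410/153.0 = 2.680 μs.
Leg 3: 65.3 μs is already measured in the particle's rest frame.
Leg 4: 91.7 μs is already measured in the particle's rest frame.
Total: 276.0 + 2.680 + 65.30 + 91.70 μs.

τ = 436 μs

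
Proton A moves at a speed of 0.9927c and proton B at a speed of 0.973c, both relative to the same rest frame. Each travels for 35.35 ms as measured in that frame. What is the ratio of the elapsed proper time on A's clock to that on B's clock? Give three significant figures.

τ_A/τ_B = 0.523

A: γ = 1/√(1 − 0.9927²) = 1/√0.01455 = 8.291. B: γ = 1/√(1 − 0.973²) = 1/√0.05327 = 4.333.
τ_A/τ_B = γ_B/γ_A = 4.333/8.291 = 0.5226, so τ_A/τ_B = 0.5226.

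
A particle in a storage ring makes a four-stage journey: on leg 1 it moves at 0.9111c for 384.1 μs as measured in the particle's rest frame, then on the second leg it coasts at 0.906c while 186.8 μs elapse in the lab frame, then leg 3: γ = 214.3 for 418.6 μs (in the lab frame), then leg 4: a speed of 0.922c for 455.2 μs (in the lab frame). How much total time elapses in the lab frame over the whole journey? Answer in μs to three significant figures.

Leg 1: γ = 1/√(1 − 0.9111²) = 1/√0.1699 = 2.426; Δt_1 = 2.426 × 384.1 = 931.9 μs.
Leg 2: 186.8 μs is already measured in the lab frame.
Leg 3: 418.6 μs is already measured in the lab frame.
Leg 4: 455.2 μs is already measured in the lab frame.
Total: 931.9 + 186.8 + 418.6 + 455.2 μs.

Δt = 1990 μs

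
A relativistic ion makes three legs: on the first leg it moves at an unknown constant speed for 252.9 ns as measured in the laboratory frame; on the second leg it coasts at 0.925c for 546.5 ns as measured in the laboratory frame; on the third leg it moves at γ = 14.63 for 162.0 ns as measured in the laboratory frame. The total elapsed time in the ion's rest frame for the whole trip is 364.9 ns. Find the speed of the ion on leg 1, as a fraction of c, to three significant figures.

β = 0.816

Leg 1: speed unknown; τ_1 = 252.9/γ_1.
Leg 2: γ = 1/√(1 − 0.925²) = 1/√0.1444 = 2.632; τ_2 = 546.5/2.632 = 207.7 ns.
Leg 3: γ = 14.63; τ_3 = 162.0/14.63 = 11.07 ns.
Total proper time: τ_1 + 207.7 + 11.07 = 364.9, so τ_1 = 364.9 − 218.7 = 146.2 ns.
γ_1 = 252.9/146.2 = 1.730; β = √(1 − 1/γ²) = √0.6659.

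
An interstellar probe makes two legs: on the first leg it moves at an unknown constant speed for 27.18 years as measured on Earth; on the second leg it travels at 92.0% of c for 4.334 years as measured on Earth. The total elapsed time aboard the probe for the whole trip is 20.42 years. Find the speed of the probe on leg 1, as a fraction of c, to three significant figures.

β = 0.725

Leg 1: speed unknown; τ_1 = 27.18/γ_1.
Leg 2: β = 0.920; γ = 1/√(1 − 0.920²) = 1/√0.1536 = 2.552; τ_2 = 4.334/2.552 = 1.699 years.
Total proper time: τ_1 + 1.699 = 20.42, so τ_1 = 20.42 − 1.699 = 18.72 years.
γ_1 = 27.18/18.72 = 1.452; β = √(1 − 1/γ²) = √0.5256.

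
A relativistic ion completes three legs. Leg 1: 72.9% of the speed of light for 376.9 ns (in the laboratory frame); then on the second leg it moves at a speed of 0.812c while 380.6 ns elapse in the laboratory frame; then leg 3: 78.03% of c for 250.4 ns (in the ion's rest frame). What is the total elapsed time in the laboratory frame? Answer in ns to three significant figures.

Leg 1: 376.9 ns is already measured in the laboratory frame.
Leg 2: 380.6 ns is already measured in the laboratory frame.
Leg 3: β = 0.7803; γ = 1/√(1 − 0.7803²) = 1/√0.3911 = 1.599; Δt_3 = 1.599 × 250.4 = 400.4 ns.
Total: 376.9 + 380.6 + 400.4 ns.

Δt = 1160 ns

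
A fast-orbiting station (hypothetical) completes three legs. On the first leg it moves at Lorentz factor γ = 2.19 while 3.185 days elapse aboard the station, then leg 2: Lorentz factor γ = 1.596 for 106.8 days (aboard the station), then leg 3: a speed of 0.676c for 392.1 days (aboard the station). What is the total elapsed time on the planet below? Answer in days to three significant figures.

Δt = 710 days

Leg 1: γ = 2.19; Δt_1 = 2.190 × 3.185 = 6.975 days.
Leg 2: γ = 1.596; Δt_2 = 1.596 × 106.8 = 170.5 days.
Leg 3: γ = 1/√(1 − 0.676²) = 1/√0.5430 = 1.357; Δt_3 = 1.357 × 392.1 = 532.1 days.
Total: 6.975 + 170.5 + 532.1 days.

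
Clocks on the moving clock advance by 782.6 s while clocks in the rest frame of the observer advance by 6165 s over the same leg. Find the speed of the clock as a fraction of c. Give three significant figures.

β = 0.992

The proper time is measured on the moving clock (both events occur at the clock's location); Δt is measured in the rest frame of the observer. γ = Δt/τ = 6165/782.6 = 7.878.
β = √(1 − 1/γ²) = √(1 − 0.01611) = √0.9839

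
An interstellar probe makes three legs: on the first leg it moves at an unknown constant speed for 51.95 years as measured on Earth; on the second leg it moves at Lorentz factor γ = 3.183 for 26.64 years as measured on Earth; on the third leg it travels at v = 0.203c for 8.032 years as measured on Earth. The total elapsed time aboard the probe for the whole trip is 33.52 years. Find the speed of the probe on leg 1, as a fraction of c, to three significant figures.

β = 0.943

Leg 1: speed unknown; τ_1 = 51.95/γ_1.
Leg 2: γ = 3.183; τ_2 = 26.64/3.183 = 8.369 years.
Leg 3: γ = 1/√(1 − 0.203²) = 1/√0.9588 = 1.021; τ_3 = 8.032/1.021 = 7.865 years.
Total proper time: τ_1 + 8.369 + 7.865 = 33.52, so τ_1 = 33.52 − 16.23 = 17.29 years.
γ_1 = 51.95/17.29 = 3.005; β = √(1 − 1/γ²) = √0.8893.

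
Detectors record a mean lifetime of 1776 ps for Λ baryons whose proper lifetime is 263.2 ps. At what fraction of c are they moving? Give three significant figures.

v = 0.989c

γ = Δt/τ₀ = 1776/263.2 = 6.748
β = √(1 − 1/γ²) = √(1 − 0.02196) = √0.9780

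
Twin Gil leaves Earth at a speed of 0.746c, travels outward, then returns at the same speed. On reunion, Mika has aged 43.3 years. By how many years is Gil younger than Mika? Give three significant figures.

Δt − τ = 14.5 years

γ = 1/√(1 − 0.746²) = 1/√0.4435 = 1.502
Gil's elapsed proper time: τ = 43.3/1.502 = 28.84 years.
Age gap = Δt − τ = 43.3 − 28.84 years.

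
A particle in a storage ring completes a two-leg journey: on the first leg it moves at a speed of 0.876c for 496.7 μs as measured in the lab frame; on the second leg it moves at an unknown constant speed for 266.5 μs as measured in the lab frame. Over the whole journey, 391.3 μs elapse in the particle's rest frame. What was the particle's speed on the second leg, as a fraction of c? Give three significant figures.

Leg 1: γ = 1/√(1 − 0.876²) = 1/√0.2326 = 2.073; τ_1 = 496.7/2.073 = 239.6 μs.
Leg 2: speed unknown; τ_2 = 266.5/γ_2.
Total proper time: 239.6 + τ_2 = 391.3, so τ_2 = 391.3 − 239.6 = 151.7 μs.
γ_2 = 266.5/151.7 = 1.756; β = √(1 − 1/γ²) = √0.6758.

β = 0.822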